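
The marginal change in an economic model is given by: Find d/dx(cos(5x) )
Chain rule: d/dx[cos(u)] = -sin(u)·u' where u = 5x
u' = 5

Answer: -5·sin(5x)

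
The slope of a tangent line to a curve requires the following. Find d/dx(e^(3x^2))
Chain rule: d/dx[e^u]=e^u · u' where u=3x^2
u'=6x

Answer: 6x·e^(3x^2)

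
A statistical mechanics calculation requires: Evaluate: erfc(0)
erfc(x)=1 - erf(x); erfc(0)=1 - erf(0)=1-0=1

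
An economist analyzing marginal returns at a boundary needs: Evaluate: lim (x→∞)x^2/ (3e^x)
Apply L'Hôpital 2 times (∞/∞ each time):
Eventually get 2!/(3e^x) → 0

Answer: 0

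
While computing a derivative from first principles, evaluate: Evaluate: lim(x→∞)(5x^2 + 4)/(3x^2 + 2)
Divide numerator and denominator by x^2:
lim (5+4/x^2)/(3+2/x^2) = 5/3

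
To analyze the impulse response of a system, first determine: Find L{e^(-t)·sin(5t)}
First shifting: L{e^(at)f(t)}=F(s-a)
L{sin(5t)}=5/(s²+25)
Shift: 5/((s+1)²+25)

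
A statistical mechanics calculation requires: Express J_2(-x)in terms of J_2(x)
For integer n: J_n(-x) = (-1)^n J_n(x)
With n = 2: J_2(-x) = (-1)^2 J_2(x) = J_2(x)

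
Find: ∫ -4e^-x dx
Since d/dx[e^-x]=- e^-x, we get 4e^-x+C

Answer: 4e^-x+C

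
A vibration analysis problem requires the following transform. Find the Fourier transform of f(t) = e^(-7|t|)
Using the standard pair: F{e^(-a|t|)}=2a/(a^2+omega^2)
With a=7: F(omega)=14/(49+omega^2)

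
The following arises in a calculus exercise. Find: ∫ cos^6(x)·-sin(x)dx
Let u=cos(x), du=-sin(x) dx
∫ u^6 du=u^7/7 + C

Answer: cos^7(x)/7 + C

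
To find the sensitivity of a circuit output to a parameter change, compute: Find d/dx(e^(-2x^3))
Chain rule: d/dx[e^u]=e^u · u' where u=-2x^3
u'=-6x^2

Answer: -6x^2·e^(-2x^3)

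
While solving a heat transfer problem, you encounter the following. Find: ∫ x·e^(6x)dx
Integration by parts: u=x, dv=e^(6x) dx
du=dx, v=e^(6x)/6
=x·e^(6x)/6 - ∫ e^(6x)/6 dx
=x·e^(6x)/6 - e^(6x)/36+C

Answer: e^(6x)(x/6-1/36)+C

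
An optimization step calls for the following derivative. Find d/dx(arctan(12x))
d/dx[arctan(u)]=u'/(1+u²), u=12x, u'=12

Answer: 12/(1+144x²)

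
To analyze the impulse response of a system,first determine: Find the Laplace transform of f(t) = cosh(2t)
L{cosh(at)} = s/(s²-a²)
L{cosh(2t)} = s/(s²-4)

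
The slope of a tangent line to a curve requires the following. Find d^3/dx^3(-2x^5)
Apply power rule 3 times:
d^1: -10x^4
d^2: -40x^3
d^3: -120x^2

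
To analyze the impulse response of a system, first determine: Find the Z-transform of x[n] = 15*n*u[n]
Z{n*u[n]} = z/(z-1)^2
By linearity: Z{15*n*u[n]} = 15z/(z-1)^2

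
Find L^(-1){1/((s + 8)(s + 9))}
Partial fractions: 1/((s+8)(s+9))=A/(s+8)+B/(s+9)
Cover-up: A=1/(s+9)|_{s=-8}=1; B=1/(s+8)|_{s=-9}=-1
L^(-1)=e^(-8t) - e^(-9t)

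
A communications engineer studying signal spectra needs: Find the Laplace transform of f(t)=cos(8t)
L{cos(wt)} = s/(s²+w²)
L{cos(8t)} = s/(s²+64)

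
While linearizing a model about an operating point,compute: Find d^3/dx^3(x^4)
Apply power rule 3 times:
d^1: 4x^3
d^2: 12x^2
d^3: 24x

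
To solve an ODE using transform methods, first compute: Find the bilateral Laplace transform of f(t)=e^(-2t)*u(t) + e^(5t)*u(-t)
For e^(-2t) * u(t): L=1/(s+2), Re(s) > -2
For e^(5t) * u(-t): L=-1/(s-5), Re(s) < 5
Combined: F(s)=1/(s+2)-1/(s-5), -2 < Re(s) < 5

Answer: 1/(s+2)-1/(s-5), ROC: -2 < Re(s) < 5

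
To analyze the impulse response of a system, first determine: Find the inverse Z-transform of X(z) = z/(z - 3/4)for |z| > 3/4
Standard pair: z/(z-a) <-> a^n*u[n] for causal signals
With a = 3/4: x[n] = (3/4)^n*u[n]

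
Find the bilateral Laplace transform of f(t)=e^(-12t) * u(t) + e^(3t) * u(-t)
For e^(-12t) * u(t): L=1/(s + 12), Re(s) > -12
For e^(3t) * u(-t): L=-1/(s-3), Re(s) < 3
Combined: F(s)=1/(s + 12) - 1/(s-3), -12 < Re(s) < 3

Answer: 1/(s + 12) - 1/(s-3), ROC: -12 < Re(s) < 3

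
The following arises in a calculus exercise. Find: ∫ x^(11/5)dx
Power rule: ∫ x^(11/5) dx = x^(16/5)/(16/5)+C

Answer: (5/16)·x^(16/5)+C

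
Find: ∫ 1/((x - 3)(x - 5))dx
Partial fractions: 1/((x-3)(x-5)) = A/(x-3)+B/(x-5)
A = -1/2, B = 1/2
∫ [-1/2· 1/(x-3)+1/2· 1/(x-5)] dx
= (1/2)[ln|x-5| - ln|x-3|]+C

Answer: (1/2)·ln|(x-5)/(x-3)|+C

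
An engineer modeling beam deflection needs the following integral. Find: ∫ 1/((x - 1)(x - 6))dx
Partial fractions: 1/((x-1)(x-6)) = A/(x-1)+B/(x-6)
A = -1/5, B = 1/5
∫ [-1/5· 1/(x-1)+1/5· 1/(x-6)] dx
= (1/5)[ln|x-6| - ln|x-1|]+C

Answer: (1/5)·ln|(x-6)/(x-1)|+C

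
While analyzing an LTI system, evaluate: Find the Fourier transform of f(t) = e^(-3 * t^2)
The Fourier transform of a Gaussian e^(-a*t^2) is sqrt(pi/a)*e^(-omega^2/(4a)).
With a = 3: F(omega) = sqrt(pi/3)*e^(-omega^2/12)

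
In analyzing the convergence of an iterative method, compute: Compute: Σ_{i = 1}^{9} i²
Using formula: Σ i^2 = n(n+1)(2n+1)/6 = 9·10·19/6 = 285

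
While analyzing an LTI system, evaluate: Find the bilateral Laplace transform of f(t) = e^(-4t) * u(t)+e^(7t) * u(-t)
For e^(-4t)*u(t): L=1/(s + 4), Re(s) > -4
For e^(7t)*u(-t): L=-1/(s-7), Re(s) < 7
Combined: F(s)=1/(s + 4) - 1/(s-7), -4 < Re(s) < 7

Answer: 1/(s + 4) - 1/(s-7), ROC: -4 < Re(s) < 7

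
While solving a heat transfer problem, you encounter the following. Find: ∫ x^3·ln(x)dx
By parts: u = ln(x), dv = x^3 dx
du = 1/x dx, v = x^4/4
= x^4·ln(x)/4 - ∫ x^3/4 dx
= x^4·ln(x)/4 - x^4/16 + C

Answer: x^4(ln(x)/4 - 1/16) + C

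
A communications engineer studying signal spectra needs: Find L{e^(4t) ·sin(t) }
First shifting: L{e^(at)f(t)} = F(s-a)
L{sin(t)} = 1/(s² + 1)
Shift: 1/((s-4)² + 1)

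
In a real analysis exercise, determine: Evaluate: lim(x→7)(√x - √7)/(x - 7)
Multiply by conjugate (√x+√7)/(√x+√7):
=(x - 7)/((x - 7)(√x+√7))=1/(√x+√7)
As x → 7: 1/(2√7)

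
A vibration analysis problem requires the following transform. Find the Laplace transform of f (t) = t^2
L{t^n}=n!/s^(n + 1)
L{t^2}=2!/s^3=2/s^3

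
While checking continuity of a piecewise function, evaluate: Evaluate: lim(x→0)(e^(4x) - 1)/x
L'Hôpital (0/0): lim 4e^(4x)/1 = 4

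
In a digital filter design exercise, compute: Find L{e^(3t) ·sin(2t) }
First shifting: L{e^(at)f(t)}=F(s-a)
L{sin(2t)}=2/(s² + 4)
Shift: 2/((s-3)² + 4)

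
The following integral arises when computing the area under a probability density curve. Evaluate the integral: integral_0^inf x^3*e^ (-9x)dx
This is a Gamma integral. Substitute u=9x (du=9 dx):
integral_0^inf x^3 * e^(-9x) dx=(1/9^4) integral_0^inf u^3 * e^(-u) du
=Gamma(4)/9^4=3!/9^4=6/6561

Answer: 2/2187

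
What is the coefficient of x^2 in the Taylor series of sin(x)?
sin(x) has only odd powers. Coefficient of x^2=0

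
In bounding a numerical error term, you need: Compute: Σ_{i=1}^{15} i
Using formula: Σ i^1=n(n+1)/2=15·16/2=120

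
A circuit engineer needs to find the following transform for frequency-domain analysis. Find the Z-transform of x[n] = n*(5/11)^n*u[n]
Using the property Z{n*a^n*u[n]} = az/(z-a)^2
With a = 5/11: X(z) = (5/11)z/(z - 5/11)^2, |z| > 5/11

Answer: (5/11)z/(z - 5/11)^2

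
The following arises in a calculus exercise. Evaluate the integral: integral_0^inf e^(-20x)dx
integral_0^inf e^(-20x) dx=[-1/20 * e^(-20x)]_0^inf
=0 - (-1/20)=1/20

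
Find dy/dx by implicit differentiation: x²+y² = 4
Differentiate both sides: 2x + 2y·(dy/dx)=0
Solve: dy/dx=-2x/(2y)=-x/y

Answer: dy/dx=-x/y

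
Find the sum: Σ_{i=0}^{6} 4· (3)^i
Geometric series: S = a(1 - r^n)/(1 - r)
a = 4, r = 3, n = 7
S = 4(1-2187)/-2 = 4372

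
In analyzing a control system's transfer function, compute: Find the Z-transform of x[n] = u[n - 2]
Using the time-shift property: Z{u[n-2]} = z^(-2)*z/(z-1)
= z^(-1)/(z-1)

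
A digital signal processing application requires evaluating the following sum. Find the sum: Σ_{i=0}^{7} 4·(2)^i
Geometric series: S = a(1 - r^n)/(1 - r)
a = 4, r = 2, n = 8
S = 4(1-256)/-1 = 1020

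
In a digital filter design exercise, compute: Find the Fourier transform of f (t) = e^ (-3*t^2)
The Fourier transform of a Gaussian e^(-a * t^2) is sqrt(pi/a) * e^(-omega^2/(4a)).
With a = 3: F(omega) = sqrt(pi/3) * e^(-omega^2/12)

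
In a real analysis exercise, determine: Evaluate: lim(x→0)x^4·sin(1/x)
Squeeze theorem: -|x^4| ≤ x^4·sin(1/x) ≤ |x^4|
Since x^4 → 0 as x → 0, by squeeze theorem the limit is 0

Answer: 0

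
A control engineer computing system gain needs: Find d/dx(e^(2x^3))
Chain rule: d/dx[e^u] = e^u · u' where u = 2x^3
u' = 6x^2

Answer: 6x^2·e^(2x^3)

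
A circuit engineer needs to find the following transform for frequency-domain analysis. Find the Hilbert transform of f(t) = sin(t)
The Hilbert transform shifts each frequency component by -pi/2.
H{sin(wt)}=-cos(wt)
With w=1: H{sin(t)}=-cos(t)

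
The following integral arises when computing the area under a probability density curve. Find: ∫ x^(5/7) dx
Power rule: ∫ x^(5/7) dx = x^(12/7)/(12/7)+C

Answer: (7/12)·x^(12/7)+C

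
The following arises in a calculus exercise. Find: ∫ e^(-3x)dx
Since d/dx[e^(-3x)]=-3e^(-3x), we get -1/3 e^(-3x) + C

Answer: (-1/3)e^(-3x) + C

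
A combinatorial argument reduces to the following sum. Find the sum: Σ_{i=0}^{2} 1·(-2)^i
Geometric series: S = a(1 - r^n)/(1 - r)
a = 1, r = -2, n = 3
S = 1(1 + 8)/3 = 3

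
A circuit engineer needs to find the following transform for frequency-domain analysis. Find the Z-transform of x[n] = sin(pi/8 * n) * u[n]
Z{sin(w0 * n) * u[n]}=z * sin(w0)/(z^2-2z * cos(w0)+1)
With w0=pi/8: X(z)=z * sin(pi/8)/(z^2-2z * cos(pi/8)+1)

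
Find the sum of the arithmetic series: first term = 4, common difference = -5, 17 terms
Last term: a_n=4 + (17 - 1)·-5=-76
Sum=n(a_1 + a_n)/2=17(4 + (-76))/2=-612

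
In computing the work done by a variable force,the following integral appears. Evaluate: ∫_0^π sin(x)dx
Antiderivative: -cos(x)
Evaluate at bounds: [-cos(1·π)/1] - [-cos(1·0)/1]
= (-(-1) + (1))/1 = 2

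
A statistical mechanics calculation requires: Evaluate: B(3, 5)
B(x,y) = Γ(x)Γ(y)/Γ(x+y) = (x-1)!(y-1)!/(x+y-1)!
B(3,5) = 2!·4!/7! = 1/105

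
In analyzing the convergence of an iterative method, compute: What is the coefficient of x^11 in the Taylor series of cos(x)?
cos(x) has only even powers. Coefficient of x^11=0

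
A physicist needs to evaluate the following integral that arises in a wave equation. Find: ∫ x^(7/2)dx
Power rule: ∫ x^(7/2) dx=x^(9/2)/(9/2) + C

Answer: (2/9)·x^(9/2) + C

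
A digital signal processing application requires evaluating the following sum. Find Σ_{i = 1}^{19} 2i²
=2·n(n + 1)(2n + 1)/6=2·19·20·39/6=4940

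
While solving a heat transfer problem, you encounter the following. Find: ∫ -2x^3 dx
Using power rule: ∫ -2x^3 dx = -2/4 x^4 + C = (-1/2)x^4 + C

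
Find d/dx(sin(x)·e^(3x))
Product rule: (fg)' = f'g+fg'
f = sin(x), f' = cos(x)
g = e^(3x), g' = 3·e^(3x)

Answer: cos(x)·e^(3x)+3·sin(x)·e^(3x)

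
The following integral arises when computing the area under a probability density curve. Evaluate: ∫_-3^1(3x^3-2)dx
Step 1: Find antiderivative F(x)=(3/4)x^4 - 2x
Step 2: F(1) - F(-3)=-5/4 - (267/4)=-68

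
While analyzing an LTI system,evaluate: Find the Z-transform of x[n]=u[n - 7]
Using the time-shift property: Z{u[n-7]}=z^(-7)*z/(z-1)
=z^(-6)/(z-1)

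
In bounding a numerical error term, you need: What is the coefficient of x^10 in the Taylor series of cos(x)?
cos(x) = Σ (-1)^k x^(2k)/(2k)!
For x^10: (-1)^5/10! = -1/3628800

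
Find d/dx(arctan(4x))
d/dx[arctan(u)] = u'/(1+u²), u = 4x, u' = 4

Answer: 4/(1+16x²)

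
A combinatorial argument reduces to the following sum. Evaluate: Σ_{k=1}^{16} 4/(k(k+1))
Partial fractions: 4/(k(k+1))=4/k - 4/(k+1)
Telescoping sum: 4(1-1/17)=4·16/17

Answer: 64/17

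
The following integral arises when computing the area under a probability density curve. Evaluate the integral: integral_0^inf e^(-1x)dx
integral_0^inf e^(-1x) dx=[-1/1*e^(-1x)]_0^inf
=0 - (-1/1)=1/1

Answer: 1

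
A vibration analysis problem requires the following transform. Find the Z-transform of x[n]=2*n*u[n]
Z{n*u[n]} = z/(z-1)^2
By linearity: Z{2*n*u[n]} = 2z/(z-1)^2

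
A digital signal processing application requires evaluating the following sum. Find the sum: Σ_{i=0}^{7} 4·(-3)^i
Geometric series: S = a(1 - r^n)/(1 - r)
a = 4, r = -3, n = 8
S = 4(1-6561)/4 = -6560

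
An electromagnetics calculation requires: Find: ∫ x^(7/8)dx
Power rule: ∫ x^(7/8) dx=x^(15/8)/(15/8) + C

Answer: (8/15)·x^(15/8) + C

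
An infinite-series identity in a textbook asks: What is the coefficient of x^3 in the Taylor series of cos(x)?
cos(x) has only even powers. Coefficient of x^3 = 0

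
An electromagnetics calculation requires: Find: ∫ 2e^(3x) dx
Since d/dx[e^(3x)] = 3e^(3x), we get 2/3 e^(3x)+C

Answer: (2/3)e^(3x)+C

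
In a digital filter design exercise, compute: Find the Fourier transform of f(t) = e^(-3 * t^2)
The Fourier transform of a Gaussian e^(-a*t^2) is sqrt(pi/a)*e^(-omega^2/(4a)).
With a = 3: F(omega) = sqrt(pi/3)*e^(-omega^2/12)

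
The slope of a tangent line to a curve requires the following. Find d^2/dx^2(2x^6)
Apply power rule 2 times:
d^1: 12x^5
d^2: 60x^4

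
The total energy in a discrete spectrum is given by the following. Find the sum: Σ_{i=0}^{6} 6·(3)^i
Geometric series: S=a(1 - r^n)/(1 - r)
a=6, r=3, n=7
S=6(1 - 2187)/-2=6558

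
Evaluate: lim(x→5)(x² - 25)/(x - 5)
Factor: (x² - 25)=(x-5)(x+5)
Cancel (x-5): lim(x→5) (x+5)=10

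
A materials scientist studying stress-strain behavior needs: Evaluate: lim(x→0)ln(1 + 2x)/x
L'Hôpital (0/0): lim 2/(1 + 2x) / 1 = 2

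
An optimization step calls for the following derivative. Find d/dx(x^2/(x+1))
Quotient rule: (f/g)' = (f'g - fg')/g²
f = x^2, f' = 2x
g = x + 1, g' = 1

Answer: (2x·(x + 1) - x^2)/(x + 1)²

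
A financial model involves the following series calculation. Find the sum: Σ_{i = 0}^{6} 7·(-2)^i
Geometric series: S = a(1 - r^n)/(1 - r)
a = 7, r = -2, n = 7
S = 7(1+128)/3 = 301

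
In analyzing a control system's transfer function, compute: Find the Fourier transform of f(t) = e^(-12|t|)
Using the standard pair: F{e^(-a|t|)} = 2a/(a^2 + omega^2)
With a = 12: F(omega) = 24/(144 + omega^2)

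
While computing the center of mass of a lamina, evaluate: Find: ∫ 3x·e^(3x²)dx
Let u = 3x², du = 6x dx
∫ (1/2)e^u du = e^u/2+C

Answer: e^(3x²)/2+C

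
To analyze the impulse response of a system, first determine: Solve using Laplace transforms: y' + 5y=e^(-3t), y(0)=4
Take L: sY - 4+5Y=1/(s+3)
Y(s+5)=1/(s+3)+4
Y=1/((s+3)(s+5))+4/(s+5)
Partial fractions: 1/((s+3)(s+5))=(1/2)/(s+3) - (1/2)/(s+5)
So Y=(1/2)/(s+3)+(7/2)/(s+5)
Inverse Laplace transform (L^(-1){1/(s+3)}=e^(-3t), L^(-1){1/(s+5)}=e^(-5t)):

Answer: y(t)=(1/2)·e^(-3t)+(7/2)·e^(-5t)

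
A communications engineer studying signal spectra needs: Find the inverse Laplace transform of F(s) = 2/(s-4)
L^(-1){2/(s-a)}=c·e^(at)
Here a=4, c=2

Answer: 2e^(4t)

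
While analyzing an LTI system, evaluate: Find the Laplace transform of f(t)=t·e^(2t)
L{t·e^(at)}=1/(s-a)²
L{t·e^(2t)}=1/(s-2)²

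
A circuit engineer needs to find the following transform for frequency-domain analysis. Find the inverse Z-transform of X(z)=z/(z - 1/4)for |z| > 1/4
Standard pair: z/(z-a) <-> a^n*u[n] for causal signals
With a = 1/4: x[n] = (1/4)^n*u[n]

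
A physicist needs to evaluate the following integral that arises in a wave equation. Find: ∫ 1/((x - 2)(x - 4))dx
Partial fractions: 1/((x-2)(x-4))=A/(x-2)+B/(x-4)
A=-1/2, B=1/2
∫ [-1/2· 1/(x-2)+1/2· 1/(x-4)] dx
=(1/2)[ln|x-4| - ln|x-2|]+C

Answer: (1/2)·ln|(x-4)/(x-2)|+C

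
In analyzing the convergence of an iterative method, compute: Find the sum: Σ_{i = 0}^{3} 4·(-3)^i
Geometric series: S = a(1 - r^n)/(1 - r)
a = 4, r = -3, n = 4
S = 4(1 - 81)/4 = -80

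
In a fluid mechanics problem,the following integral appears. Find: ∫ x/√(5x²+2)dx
Let u = 5x²+2, du = 10x dx
∫ (1/10)·u^(-1/2) du = √u/5+C

Answer: √(5x²+2)/5+C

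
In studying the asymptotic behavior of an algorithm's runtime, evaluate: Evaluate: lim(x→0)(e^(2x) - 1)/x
L'Hôpital (0/0): lim 2e^(2x)/1 = 2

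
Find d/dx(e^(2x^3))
Chain rule: d/dx[e^u] = e^u · u' where u = 2x^3
u' = 6x^2

Answer: 6x^2·e^(2x^3)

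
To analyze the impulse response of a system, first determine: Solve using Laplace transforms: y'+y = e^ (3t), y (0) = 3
Take L: sY - 3 + Y = 1/(s-3)
Y(s + 1) = 1/(s-3) + 3
Y = 1/((s-3)(s + 1)) + 3/(s + 1)
Partial fractions: 1/((s-3)(s + 1)) = (1/4)/(s-3) - (1/4)/(s + 1)
So Y = (1/4)/(s-3) + (11/4)/(s + 1)
Inverse Laplace transform (L^(-1){1/(s-3)} = e^(3t), L^(-1){1/(s + 1)} = e^(-t)):

Answer: y(t) = (1/4)·e^(3t) + (11/4)·e^(-t)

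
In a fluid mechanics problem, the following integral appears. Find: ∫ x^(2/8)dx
Power rule: ∫ x^(1/4) dx=x^(5/4)/(5/4)+C

Answer: (4/5)·x^(5/4)+C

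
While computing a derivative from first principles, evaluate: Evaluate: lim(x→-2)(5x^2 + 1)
Polynomial is continuous, so substitute x = -2:
5·(-2)^2+1 = 21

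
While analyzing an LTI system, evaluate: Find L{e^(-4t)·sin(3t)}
First shifting: L{e^(at)f(t)} = F(s-a)
L{sin(3t)} = 3/(s² + 9)
Shift: 3/((s + 4)² + 9)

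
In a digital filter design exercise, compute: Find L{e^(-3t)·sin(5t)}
First shifting: L{e^(at)f(t)}=F(s-a)
L{sin(5t)}=5/(s²+25)
Shift: 5/((s+3)²+25)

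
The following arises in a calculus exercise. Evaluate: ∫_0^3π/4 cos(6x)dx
Antiderivative: sin(6x)/6
Evaluate at bounds: [sin(6·3π/4)/6] - [sin(6·0)/6]
= ((1) - (0))/6 = 1/6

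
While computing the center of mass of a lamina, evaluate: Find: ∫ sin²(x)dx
Using identity sin²(u) = (1 - cos(2u))/2:
∫ (1 - cos(2x))/2 dx = x/2 - sin(2x)/4 + C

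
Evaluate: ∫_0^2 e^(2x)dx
Antiderivative: (1/2)e^(2x)
Evaluate: (1/2)(e^4 - 1)

Answer: (e^4 - 1)/2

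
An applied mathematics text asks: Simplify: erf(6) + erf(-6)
erf is odd: erf(-6)=-erf(6)
erf(6)+erf(-6)=erf(6) - erf(6)=0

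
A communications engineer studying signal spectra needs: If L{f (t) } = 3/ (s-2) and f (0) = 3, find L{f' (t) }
L{f'(t)}=s·F(s) - f(0)=3s/(s-2) - 3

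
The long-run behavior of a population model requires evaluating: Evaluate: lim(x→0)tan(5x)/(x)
tan(u) ≈ u for small u:
tan(5x)/(x) ≈ 5x/(x)=5/1

Answer: 5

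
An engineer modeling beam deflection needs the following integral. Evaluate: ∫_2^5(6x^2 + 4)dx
Step 1: Find antiderivative F(x) = 2x^3 + 4x
Step 2: F(5) - F(2) = 270 - (24) = 246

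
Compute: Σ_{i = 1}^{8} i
Using formula: Σ i^1 = n(n + 1)/2 = 8·9/2 = 36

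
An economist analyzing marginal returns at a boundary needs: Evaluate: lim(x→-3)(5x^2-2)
Polynomial is continuous, so substitute x = -3:
5·(-3)^2-2 = 43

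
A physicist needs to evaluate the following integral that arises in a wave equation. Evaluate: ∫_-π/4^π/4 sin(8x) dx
Antiderivative: -cos(8x)/8
Evaluate at bounds: [-cos(8·π/4)/8] - [-cos(8·-π/4)/8]
=(-(1)+(1))/8=0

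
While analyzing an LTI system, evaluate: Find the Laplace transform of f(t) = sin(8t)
L{sin(wt)} = w/(s²+w²)
L{sin(8t)} = 8/(s²+64)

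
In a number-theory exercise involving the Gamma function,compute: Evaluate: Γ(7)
Γ(n) = (n-1)! for positive integers
Γ(7) = 6! = 720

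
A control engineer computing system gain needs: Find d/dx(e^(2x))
Chain rule: d/dx[e^u]=e^u · u' where u=2x
u'=2

Answer: 2·e^(2x)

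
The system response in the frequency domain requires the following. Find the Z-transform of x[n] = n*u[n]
Standard pair: Z{n*u[n]}=z/(z-1)^2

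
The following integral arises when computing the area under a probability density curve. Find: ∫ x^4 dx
Using power rule: ∫ x^4 dx=1/5 x^5+C=(1/5)x^5+C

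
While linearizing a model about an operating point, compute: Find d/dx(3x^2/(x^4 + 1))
Quotient rule: (f/g)' = (f'g - fg')/g²
f = 3x^2, f' = 6x
g = x^4+1, g' = 4x^3

Answer: (6x·(x^4+1)-12x^5)/(x^4+1)²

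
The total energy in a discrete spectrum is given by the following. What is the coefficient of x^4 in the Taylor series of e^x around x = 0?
Taylor series of e^x = Σ x^n/n!
Coefficient of x^4 = 1/4! = 1/24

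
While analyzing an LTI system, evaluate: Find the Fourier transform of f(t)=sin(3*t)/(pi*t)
sin(W*t)/(pi*t) = (W/pi)*sinc(W*t/pi) is the impulse response of the ideal low-pass filter with cutoff W (here W = 3).
Its Fourier transform is a rectangular function:
F(omega) = 1 for |omega| < 3, 0 otherwise

Answer: rect(omega/6) [i.e., 1 for |omega| < 3, 0 otherwise]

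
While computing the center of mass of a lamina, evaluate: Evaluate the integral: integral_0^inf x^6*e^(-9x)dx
This is a Gamma integral. Substitute u = 9x (du = 9 dx):
integral_0^inf x^6 * e^(-9x) dx = (1/9^7) integral_0^inf u^6 * e^(-u) du
= Gamma(7)/9^7 = 6!/9^7 = 720/4782969

Answer: 80/531441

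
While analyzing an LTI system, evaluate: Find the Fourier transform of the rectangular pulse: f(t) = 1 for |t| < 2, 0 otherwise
F(omega)=integral from -2 to 2 of e^(-j * omega * t) dt
=2 * sin(2 * omega)/omega=4 * sinc(2 * omega/pi)

Answer: 2 * sin(2 * omega)/omega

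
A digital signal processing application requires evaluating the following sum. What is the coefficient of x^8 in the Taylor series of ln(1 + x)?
ln(1+x) = Σ (-1)^(n+1) x^n/n
Coefficient of x^8 = (-1)^9/8 = -1/8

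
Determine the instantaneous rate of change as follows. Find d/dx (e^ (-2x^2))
Chain rule: d/dx[e^u]=e^u · u' where u=-2x^2
u'=-4x

Answer: -4x·e^(-2x^2)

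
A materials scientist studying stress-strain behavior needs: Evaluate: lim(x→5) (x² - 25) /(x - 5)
Factor: (x² - 25) = (x-5)(x+5)
Cancel (x-5): lim(x→5) (x+5) = 10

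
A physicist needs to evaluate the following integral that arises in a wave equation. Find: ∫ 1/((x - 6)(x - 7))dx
Partial fractions: 1/((x-6)(x-7)) = A/(x-6)+B/(x-7)
A = -1, B = 1
∫ [-1· 1/(x-6)+1· 1/(x-7)] dx
= (1)[ln|x-7| - ln|x-6|]+C

Answer: ln|(x-7)/(x-6)|+C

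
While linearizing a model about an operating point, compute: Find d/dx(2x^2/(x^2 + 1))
Quotient rule: (f/g)' = (f'g - fg')/g²
f = 2x^2, f' = 4x
g = x^2+1, g' = 2x

Answer: (4x·(x^2+1)-4x^3)/(x^2+1)²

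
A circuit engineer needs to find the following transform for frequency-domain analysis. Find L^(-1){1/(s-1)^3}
L^(-1){1/(s-a)^n}=t^(n-1)·e^(at)/(n-1)!
Here a=1, n=3: t^2·e^(t)/2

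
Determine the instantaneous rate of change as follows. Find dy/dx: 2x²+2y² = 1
Differentiate: 4x+4y·(dy/dx) = 0
dy/dx = -4x/(4y) = -1·(x/y)

Answer: dy/dx = -1·(x/y)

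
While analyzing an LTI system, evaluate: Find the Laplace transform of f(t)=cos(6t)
L{cos(wt)} = s/(s²+w²)
L{cos(6t)} = s/(s²+36)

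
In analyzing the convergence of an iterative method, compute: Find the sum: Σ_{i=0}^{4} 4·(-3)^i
Geometric series: S = a(1 - r^n)/(1 - r)
a = 4, r = -3, n = 5
S = 4(1 + 243)/4 = 244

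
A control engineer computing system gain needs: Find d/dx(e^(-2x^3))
Chain rule: d/dx[e^u]=e^u · u' where u=-2x^3
u'=-6x^2

Answer: -6x^2·e^(-2x^3)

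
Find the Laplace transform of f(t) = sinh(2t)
L{sinh(at)} = a/(s²-a²)
L{sinh(2t)} = 2/(s²-4)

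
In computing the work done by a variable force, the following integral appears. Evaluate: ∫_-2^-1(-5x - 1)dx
Step 1: Find antiderivative F(x)=(-5/2)x^2 - x
Step 2: F(-1) - F(-2)=-3/2 - (-8)=13/2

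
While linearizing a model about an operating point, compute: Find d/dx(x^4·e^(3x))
Product rule: (fg)'=f'g + fg'
f=x^4, f'=4x^3
g=e^(3x), g'=3·e^(3x)

Answer: 4x^3·e^(3x) + 3x^4·e^(3x)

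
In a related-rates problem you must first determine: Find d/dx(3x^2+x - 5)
Power rule: d/dx(ax^n)=n·a·x^(n-1)
Term by term: 6·x + 1

Answer: 6x + 1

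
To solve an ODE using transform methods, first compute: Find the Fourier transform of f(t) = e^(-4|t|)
Using the standard pair: F{e^(-a|t|)}=2a/(a^2+omega^2)
With a=4: F(omega)=8/(16+omega^2)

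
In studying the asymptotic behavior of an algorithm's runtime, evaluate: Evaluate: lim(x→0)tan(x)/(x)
tan(u) ≈ u for small u:
tan(x)/(x) ≈ x/(x) = 1/1

Answer: 1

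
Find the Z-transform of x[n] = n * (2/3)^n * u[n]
Using the property Z{n * a^n * u[n]} = az/(z-a)^2
With a = 2/3: X(z) = (2/3)z/(z - 2/3)^2, |z| > 2/3

Answer: (2/3)z/(z - 2/3)^2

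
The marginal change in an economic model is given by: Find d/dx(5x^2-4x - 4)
Power rule: d/dx(ax^n) = n·a·x^(n-1)
Term by term: 10·x - 4

Answer: 10x - 4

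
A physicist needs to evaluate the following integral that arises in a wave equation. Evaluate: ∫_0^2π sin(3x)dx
Antiderivative: -cos(3x)/3
Evaluate at bounds: [-cos(3·2π)/3] - [-cos(3·0)/3]
= (-(1)+(1))/3 = 0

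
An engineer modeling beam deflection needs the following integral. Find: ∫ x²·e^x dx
Integration by parts twice:
First: u=x², dv=e^x dx => x²e^x - 2∫ xe^x dx
Second: u=x, dv=e^x dx => xe^x - e^x
Combining: x²e^x - 2xe^x+2e^x+C

Answer: e^x(x² - 2x+2)+C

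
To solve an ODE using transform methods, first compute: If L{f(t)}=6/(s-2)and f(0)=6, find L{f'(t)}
L{f'(t)} = s·F(s) - f(0) = 6s/(s-2) - 6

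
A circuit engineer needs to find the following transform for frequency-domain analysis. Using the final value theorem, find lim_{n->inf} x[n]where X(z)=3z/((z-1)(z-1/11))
Final value theorem: lim x[n]=lim_{z->1} (z-1)*X(z)
(z-1)*X(z)=3z/(z-1/11)
As z->1: 3/(1 - 1/11)=3/(10/11)=33/10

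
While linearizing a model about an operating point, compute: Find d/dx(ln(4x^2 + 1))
Chain rule: d/dx[ln(u)]=u'/u where u=4x^2 + 1
u'=8x

Answer: (8x)/(4x^2 + 1)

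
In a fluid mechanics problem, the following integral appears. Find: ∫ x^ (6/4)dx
Power rule: ∫ x^(3/2) dx = x^(5/2)/(5/2)+C

Answer: (2/5)·x^(5/2)+C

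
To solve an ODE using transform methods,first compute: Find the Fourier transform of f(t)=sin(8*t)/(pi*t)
sin(W*t)/(pi*t) = (W/pi)*sinc(W*t/pi) is the impulse response of the ideal low-pass filter with cutoff W (here W = 8).
Its Fourier transform is a rectangular function:
F(omega) = 1 for |omega| < 8, 0 otherwise

Answer: rect(omega/16) [i.e., 1 for |omega| < 8, 0 otherwise]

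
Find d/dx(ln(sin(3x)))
Chain rule: d/dx[ln(u)]=u'/u where u=sin(3x)
u'=3cos(3x)

Answer: (3cos(3x))/(sin(3x))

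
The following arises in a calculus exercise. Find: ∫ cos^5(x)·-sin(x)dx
Let u=cos(x), du=-sin(x) dx
∫ u^5 du=u^6/6+C

Answer: cos^6(x)/6+C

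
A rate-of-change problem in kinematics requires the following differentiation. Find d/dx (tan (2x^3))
Chain rule: d/dx[tan(u)] = sec²(u)·u' where u = 2x^3
u' = 6x^2

Answer: 6x^2·sec²(2x^3)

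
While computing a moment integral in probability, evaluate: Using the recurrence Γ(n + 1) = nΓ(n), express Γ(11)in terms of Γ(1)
Γ(11)=10Γ(10)=10·9Γ(9)=...=10!·Γ(1)=3628800·Γ(1)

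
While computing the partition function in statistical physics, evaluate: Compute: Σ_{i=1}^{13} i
Using formula: Σ i^1=n(n+1)/2=13·14/2=91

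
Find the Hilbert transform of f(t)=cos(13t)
The Hilbert transform shifts each frequency component by -pi/2.
H{cos(wt)}=sin(wt)
With w=13: H{cos(13t)}=sin(13t)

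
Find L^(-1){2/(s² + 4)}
L^(-1){w/(s² + w²)}=sin(wt)
Here w=2

Answer: sin(2t)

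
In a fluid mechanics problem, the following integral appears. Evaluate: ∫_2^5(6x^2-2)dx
Step 1: Find antiderivative F(x)=2x^3-2x
Step 2: F(5) - F(2)=240 - (12)=228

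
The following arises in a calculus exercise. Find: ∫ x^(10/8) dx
Power rule: ∫ x^(5/4) dx = x^(9/4)/(9/4) + C

Answer: (4/9)·x^(9/4) + C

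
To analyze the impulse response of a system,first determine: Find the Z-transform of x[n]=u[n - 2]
Using the time-shift property: Z{u[n-2]} = z^(-2)*z/(z-1)
= z^(-1)/(z-1)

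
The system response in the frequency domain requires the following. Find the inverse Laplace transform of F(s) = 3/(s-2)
L^(-1){3/(s-a)} = c·e^(at)
Here a = 2, c = 3

Answer: 3e^(2t)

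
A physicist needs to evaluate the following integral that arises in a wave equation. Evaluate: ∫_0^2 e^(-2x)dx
Antiderivative: (1/(-2))e^(-2x)
Evaluate: (1/(-2))(e^-4-1)

Answer: (e^-4-1)/(-2)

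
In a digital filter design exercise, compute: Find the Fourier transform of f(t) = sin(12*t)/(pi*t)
sin(W*t)/(pi*t) = (W/pi)*sinc(W*t/pi) is the impulse response of the ideal low-pass filter with cutoff W (here W = 12).
Its Fourier transform is a rectangular function:
F(omega) = 1 for |omega| < 12, 0 otherwise

Answer: rect(omega/24) [i.e., 1 for |omega| < 12, 0 otherwise]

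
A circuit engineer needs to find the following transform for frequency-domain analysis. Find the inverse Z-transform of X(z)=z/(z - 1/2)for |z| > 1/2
Standard pair: z/(z-a) <-> a^n*u[n] for causal signals
With a = 1/2: x[n] = (1/2)^n*u[n]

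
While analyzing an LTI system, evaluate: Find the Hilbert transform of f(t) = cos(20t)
The Hilbert transform shifts each frequency component by -pi/2.
H{cos(wt)}=sin(wt)
With w=20: H{cos(20t)}=sin(20t)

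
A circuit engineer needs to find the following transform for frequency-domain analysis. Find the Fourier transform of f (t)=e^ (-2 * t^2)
The Fourier transform of a Gaussian e^(-a * t^2) is sqrt(pi/a) * e^(-omega^2/(4a)).
With a=2: F(omega)=sqrt(pi/2) * e^(-omega^2/8)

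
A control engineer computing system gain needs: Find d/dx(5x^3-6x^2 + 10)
Power rule: d/dx(ax^n)=n·a·x^(n-1)
Term by term: 15·x^2 - 12·x

Answer: 15x^2 - 12x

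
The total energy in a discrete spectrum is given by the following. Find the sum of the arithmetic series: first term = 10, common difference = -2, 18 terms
Last term: a_n=10 + (18 - 1)·-2=-24
Sum=n(a_1 + a_n)/2=18(10 + (-24))/2=-126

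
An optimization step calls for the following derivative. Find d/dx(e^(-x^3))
Chain rule: d/dx[e^u]=e^u · u' where u=-x^3
u'=-3x^2

Answer: -3x^2·e^(-x^3)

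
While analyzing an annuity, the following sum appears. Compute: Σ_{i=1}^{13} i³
Using formula: Σ i^3 = [n(n+1)/2]² = [13·14/2]² = 8281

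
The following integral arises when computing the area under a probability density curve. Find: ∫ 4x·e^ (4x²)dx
Let u = 4x², du = 8x dx
∫ (1/2)e^u du = e^u/2 + C

Answer: e^(4x²)/2 + C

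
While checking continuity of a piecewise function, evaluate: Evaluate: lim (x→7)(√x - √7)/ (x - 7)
Multiply by conjugate (√x+√7)/(√x+√7):
=(x - 7)/((x - 7)(√x+√7))=1/(√x+√7)
As x → 7: 1/(2√7)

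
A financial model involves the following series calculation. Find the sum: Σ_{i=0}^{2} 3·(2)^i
Geometric series: S = a(1 - r^n)/(1 - r)
a = 3, r = 2, n = 3
S = 3(1 - 8)/-1 = 21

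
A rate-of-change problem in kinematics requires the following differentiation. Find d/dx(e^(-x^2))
Chain rule: d/dx[e^u]=e^u · u' where u=-x^2
u'=-2x

Answer: -2x·e^(-x^2)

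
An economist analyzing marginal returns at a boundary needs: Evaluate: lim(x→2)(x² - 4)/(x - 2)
Factor: (x² - 4) = (x-2)(x+2)
Cancel (x-2): lim(x→2) (x+2) = 4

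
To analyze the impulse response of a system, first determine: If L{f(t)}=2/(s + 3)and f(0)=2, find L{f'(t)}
L{f'(t)}=s·F(s) - f(0)=2s/(s + 3) - 2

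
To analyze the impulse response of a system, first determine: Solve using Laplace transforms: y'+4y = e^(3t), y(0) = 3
Take L: sY - 3+4Y=1/(s-3)
Y(s+4)=1/(s-3)+3
Y=1/((s-3)(s+4))+3/(s+4)
Partial fractions: 1/((s-3)(s+4))=(1/7)/(s-3) - (1/7)/(s+4)
So Y=(1/7)/(s-3)+(20/7)/(s+4)
Inverse Laplace transform (L^(-1){1/(s-3)}=e^(3t), L^(-1){1/(s+4)}=e^(-4t)):

Answer: y(t)=(1/7)·e^(3t)+(20/7)·e^(-4t)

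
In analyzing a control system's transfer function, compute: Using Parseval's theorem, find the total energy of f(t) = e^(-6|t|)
Parseval's theorem: E=integral |f(t)|^2 dt=(1/2pi) integral |F(omega)|^2 domega
E=integral_{-inf}^{inf} e^(-12|t|) dt=2*integral_0^inf e^(-12t) dt=2/(2*6)=1/6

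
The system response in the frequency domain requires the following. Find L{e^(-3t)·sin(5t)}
First shifting: L{e^(at)f(t)} = F(s-a)
L{sin(5t)} = 5/(s²+25)
Shift: 5/((s+3)²+25)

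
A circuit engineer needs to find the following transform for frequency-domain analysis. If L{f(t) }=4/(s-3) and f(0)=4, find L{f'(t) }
L{f'(t)} = s·F(s) - f(0) = 4s/(s-3) - 4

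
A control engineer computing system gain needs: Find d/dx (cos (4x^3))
Chain rule: d/dx[cos(u)]=-sin(u)·u' where u=4x^3
u'=12x^2

Answer: -12x^2·sin(4x^3)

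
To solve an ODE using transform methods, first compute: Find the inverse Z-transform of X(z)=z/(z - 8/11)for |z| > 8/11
Standard pair: z/(z-a) <-> a^n * u[n] for causal signals
With a = 8/11: x[n] = (8/11)^n * u[n]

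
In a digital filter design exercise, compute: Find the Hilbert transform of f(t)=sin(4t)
The Hilbert transform shifts each frequency component by -pi/2.
H{sin(wt)} = -cos(wt)
With w = 4: H{sin(4t)} = -cos(4t)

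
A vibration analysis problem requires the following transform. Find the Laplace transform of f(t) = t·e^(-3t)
L{t·e^(at)} = 1/(s-a)²
L{t·e^(-3t)} = 1/(s+3)²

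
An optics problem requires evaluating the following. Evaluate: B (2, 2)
B(x,y)=Γ(x)Γ(y)/Γ(x+y)=(x-1)!(y-1)!/(x+y-1)!
B(2,2)=1!·1!/3!=1/6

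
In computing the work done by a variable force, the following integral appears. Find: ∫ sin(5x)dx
Using substitution u=5x: ∫ sin(u) du/5=-cos(u)/5+C

Answer: (-1/5)cos(5x)+C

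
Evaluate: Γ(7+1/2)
Γ(n+1/2)=(2n)!√π/(4^n·n!)
=87178291200√π/(16384·5040)=(135135/128)·√π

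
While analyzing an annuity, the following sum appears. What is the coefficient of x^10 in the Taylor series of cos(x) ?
cos(x)=Σ (-1)^k x^(2k)/(2k)!
For x^10: (-1)^5/10!=-1/3628800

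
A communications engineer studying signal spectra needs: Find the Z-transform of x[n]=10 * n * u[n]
Z{n * u[n]}=z/(z-1)^2
By linearity: Z{10 * n * u[n]}=10z/(z-1)^2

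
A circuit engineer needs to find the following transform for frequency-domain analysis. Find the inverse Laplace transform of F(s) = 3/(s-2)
L^(-1){3/(s-a)} = c·e^(at)
Here a = 2, c = 3

Answer: 3e^(2t)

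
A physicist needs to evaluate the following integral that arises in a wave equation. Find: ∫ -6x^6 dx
Using power rule: ∫ -6x^6 dx = -6/7 x^7 + C = (-6/7)x^7 + C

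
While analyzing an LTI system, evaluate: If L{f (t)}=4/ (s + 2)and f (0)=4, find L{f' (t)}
L{f'(t)}=s·F(s) - f(0)=4s/(s+2)-4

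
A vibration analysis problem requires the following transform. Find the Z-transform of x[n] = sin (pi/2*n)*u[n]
Z{sin(w0*n)*u[n]} = z*sin(w0)/(z^2-2z*cos(w0)+1)
With w0 = pi/2: X(z) = z*sin(pi/2)/(z^2-2z*cos(pi/2)+1)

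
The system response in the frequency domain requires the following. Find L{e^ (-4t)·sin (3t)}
First shifting: L{e^(at)f(t)}=F(s-a)
L{sin(3t)}=3/(s²+9)
Shift: 3/((s+4)²+9)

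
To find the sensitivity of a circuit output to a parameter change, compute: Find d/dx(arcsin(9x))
d/dx[arcsin(u)] = u'/√(1-u²), u = 9x, u' = 9

Answer: 9/√(1 - 81x²)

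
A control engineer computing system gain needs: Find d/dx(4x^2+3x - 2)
Power rule: d/dx(ax^n) = n·a·x^(n-1)
Term by term: 8·x + 3

Answer: 8x + 3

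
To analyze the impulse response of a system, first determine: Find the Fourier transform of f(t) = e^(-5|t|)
Using the standard pair: F{e^(-a|t|)}=2a/(a^2 + omega^2)
With a=5: F(omega)=10/(25 + omega^2)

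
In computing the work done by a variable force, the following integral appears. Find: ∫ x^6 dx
Using power rule: ∫ x^6 dx=1/7 x^7 + C=(1/7)x^7 + C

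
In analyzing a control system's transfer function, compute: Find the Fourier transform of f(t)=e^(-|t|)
Using the standard pair: F{e^(-a|t|)} = 2a/(a^2+omega^2)
With a = 1: F(omega) = 2/(1+omega^2)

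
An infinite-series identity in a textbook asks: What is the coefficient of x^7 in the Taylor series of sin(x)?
sin(x)=Σ (-1)^k x^(2k + 1)/(2k + 1)!
For x^7: (-1)^3/7!=-1/5040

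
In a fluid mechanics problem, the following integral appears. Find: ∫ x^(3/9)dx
Power rule: ∫ x^(1/3) dx=x^(4/3)/(4/3)+C

Answer: (3/4)·x^(4/3)+C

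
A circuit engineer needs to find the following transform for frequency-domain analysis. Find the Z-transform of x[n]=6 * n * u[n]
Z{n*u[n]}=z/(z-1)^2
By linearity: Z{6*n*u[n]}=6z/(z-1)^2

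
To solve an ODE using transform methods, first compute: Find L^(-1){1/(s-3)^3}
L^(-1){1/(s-a)^n}=t^(n-1)·e^(at)/(n-1)!
Here a=3, n=3: t^2·e^(3t)/2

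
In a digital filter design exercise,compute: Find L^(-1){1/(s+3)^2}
L^(-1){1/(s-a)^n}=t^(n-1)·e^(at)/(n-1)!
Here a=-3, n=2: t^1·e^(-3t)/1

Answer: t·e^(-3t)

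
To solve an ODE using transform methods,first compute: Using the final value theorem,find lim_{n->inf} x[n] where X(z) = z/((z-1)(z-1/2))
Final value theorem: lim x[n] = lim_{z->1} (z-1) * X(z)
(z-1) * X(z) = z/(z-1/2)
As z->1: 1/(1-1/2) = 1/(1/2) = 2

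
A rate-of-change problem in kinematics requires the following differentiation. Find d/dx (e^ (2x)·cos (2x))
Product rule: (fg)' = f'g+fg'
f = e^(2x), f' = 2·e^(2x)
g = cos(2x), g' = -2·sin(2x)

Answer: 2·e^(2x)·cos(2x)-2·e^(2x)·sin(2x)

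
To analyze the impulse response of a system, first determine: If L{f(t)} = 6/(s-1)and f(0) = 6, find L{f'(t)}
L{f'(t)}=s·F(s) - f(0)=6s/(s-1)-6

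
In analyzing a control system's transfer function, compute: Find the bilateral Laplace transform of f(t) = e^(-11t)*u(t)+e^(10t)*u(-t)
For e^(-11t) * u(t): L=1/(s+11), Re(s) > -11
For e^(10t) * u(-t): L=-1/(s-10), Re(s) < 10
Combined: F(s)=1/(s+11)-1/(s-10), -11 < Re(s) < 10

Answer: 1/(s+11)-1/(s-10), ROC: -11 < Re(s) < 10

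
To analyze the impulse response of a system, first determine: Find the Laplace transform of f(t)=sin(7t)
L{sin(wt)}=w/(s² + w²)
L{sin(7t)}=7/(s² + 49)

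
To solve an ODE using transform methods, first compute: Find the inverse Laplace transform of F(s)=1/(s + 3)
L^(-1){1/(s-a)} = c·e^(at)
Here a = -3, c = 1

Answer: e^(-3t)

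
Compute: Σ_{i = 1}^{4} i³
Using formula: Σ i^3 = [n(n+1)/2]² = [4·5/2]² = 100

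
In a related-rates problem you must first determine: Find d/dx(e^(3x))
Chain rule: d/dx[e^u] = e^u · u' where u = 3x
u' = 3

Answer: 3·e^(3x)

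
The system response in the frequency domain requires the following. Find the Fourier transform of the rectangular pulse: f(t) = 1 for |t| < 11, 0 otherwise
F(omega)=integral from -11 to 11 of e^(-j * omega * t) dt
=2 * sin(11 * omega)/omega=22 * sinc(11 * omega/pi)

Answer: 2 * sin(11 * omega)/omega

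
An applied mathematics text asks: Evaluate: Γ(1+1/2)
Γ(n+1/2) = (2n)!√π/(4^n·n!)
= 2√π/(4·1) = (1/2)·√π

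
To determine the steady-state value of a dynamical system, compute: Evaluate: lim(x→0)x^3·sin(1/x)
Squeeze theorem: -|x^3| ≤ x^3·sin(1/x) ≤ |x^3|
Since x^3 → 0 as x → 0, by squeeze theorem the limit is 0

Answer: 0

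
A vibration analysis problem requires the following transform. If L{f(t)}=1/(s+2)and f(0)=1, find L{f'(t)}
L{f'(t)}=s·F(s) - f(0)=s/(s + 2) - 1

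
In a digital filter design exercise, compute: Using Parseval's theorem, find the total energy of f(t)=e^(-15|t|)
Parseval's theorem: E=integral |f(t)|^2 dt=(1/2pi) integral |F(omega)|^2 domega
E=integral_{-inf}^{inf} e^(-30|t|) dt=2*integral_0^inf e^(-30t) dt=2/(2*15)=1/15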